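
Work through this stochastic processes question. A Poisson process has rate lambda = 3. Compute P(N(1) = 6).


P(N(t)=k) = (lambda*t)^k * exp(-lambda*t) / k!
lambda*t = 3
= 3^6 * exp(-3) / 6!
= 729 * 0.0498 / 720
= 0.0504

0.0504


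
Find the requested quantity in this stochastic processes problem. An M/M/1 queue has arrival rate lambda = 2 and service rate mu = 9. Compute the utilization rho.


rho = lambda/mu
= 2/9
= 0.2222

0.2222


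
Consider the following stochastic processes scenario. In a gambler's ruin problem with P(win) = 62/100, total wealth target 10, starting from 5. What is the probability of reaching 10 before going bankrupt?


Gambler's ruin formula:
r = q/p = 0.3800/0.6200 = 0.6129
P(win) = (1 - r^i)/(1 - r^N)
= (1 - 0.6129^5)/(1 - 0.6129^10)
= 0.9204

0.9204


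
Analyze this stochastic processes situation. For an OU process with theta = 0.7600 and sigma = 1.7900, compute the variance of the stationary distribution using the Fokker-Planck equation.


Stationary variance = sigma^2 / (2*theta)
= 1.7900^2 / (2*0.7600)
= 3.2041 / 1.5200
= 2.1080

2.1080


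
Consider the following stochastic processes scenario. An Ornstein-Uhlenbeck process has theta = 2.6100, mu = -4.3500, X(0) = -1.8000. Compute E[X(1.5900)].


E[X(t)] = mu + (X(0) - mu)*exp(-theta*t)
= -4.3500 + (-1.8000 - -4.3500)*exp(-2.6100*1.5900)
= -4.3500 + 2.5500 * 0.0158
= -4.3098

-4.3098


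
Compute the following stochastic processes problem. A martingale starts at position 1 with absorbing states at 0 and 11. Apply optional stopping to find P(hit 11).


By optional stopping theorem: E(M at tau) = M(0) = 1
P(hit 11)*11 + P(hit 0)*0 = 1
P(hit 11) = (1 - 0)/(11 - 0) = 1/11 = 0.0909

0.0909


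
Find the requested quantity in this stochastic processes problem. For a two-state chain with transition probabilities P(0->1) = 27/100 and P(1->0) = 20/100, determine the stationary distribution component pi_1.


Stationary distribution: pi_0 = p10/(p01+p10), pi_1 = p01/(p01+p10)
p01 = 0.2700, p10 = 0.2000
pi_1 = 0.5745

0.5745


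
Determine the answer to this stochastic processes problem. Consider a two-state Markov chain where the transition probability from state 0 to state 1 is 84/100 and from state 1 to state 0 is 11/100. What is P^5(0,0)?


Computing P^5 by matrix multiplication.
P = [[0.1600, 0.8400], [0.1100, 0.8900]]
After raising P to the power 5:
P^5(0,0) = 0.1158

0.1158


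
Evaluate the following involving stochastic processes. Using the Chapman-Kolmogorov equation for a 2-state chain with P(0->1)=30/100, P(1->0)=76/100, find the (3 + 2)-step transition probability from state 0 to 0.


P^5 = P^3 * P^2
Computing via matrix multiplication of the transition matrix.
Entry (0,0) of P^5 = 0.7170

0.7170


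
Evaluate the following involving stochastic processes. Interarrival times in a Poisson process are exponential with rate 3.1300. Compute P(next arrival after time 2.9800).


P(X > t) = exp(-lambda * t)
= exp(-3.1300 * 2.9800)
= exp(-9.3274) = 8.8953e-05

8.8953e-05


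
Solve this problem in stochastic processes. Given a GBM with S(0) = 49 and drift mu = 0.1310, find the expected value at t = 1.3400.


E[S(t)] = S(0) * exp(mu * t)
= 49 * exp(0.1310 * 1.3400)
= 49 * 1.1919
= 58.4026

58.4026


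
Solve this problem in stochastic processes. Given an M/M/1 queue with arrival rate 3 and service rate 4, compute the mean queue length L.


rho = 3/4 = 0.7500
L = rho/(1-rho)
= 0.7500/0.2500
= 3.0000

3.0000


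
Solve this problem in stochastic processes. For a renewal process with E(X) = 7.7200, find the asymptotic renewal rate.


Long-run renewal rate = 1/E(X)
= 1/7.7200
= 0.1295

0.1295


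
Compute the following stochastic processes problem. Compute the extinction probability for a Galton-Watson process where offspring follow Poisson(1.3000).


Since mu = 1.3000 > 1, extinction prob q < 1.
Solve s = exp(mu*(s-1)) iteratively.
q = 0.5770

0.5770


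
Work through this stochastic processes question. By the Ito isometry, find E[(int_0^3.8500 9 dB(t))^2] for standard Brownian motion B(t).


By Ito isometry: E[(int f dB)^2] = int f^2 dt
= 9^2 * 3.8500
= 81 * 3.8500 = 311.8500

311.8500


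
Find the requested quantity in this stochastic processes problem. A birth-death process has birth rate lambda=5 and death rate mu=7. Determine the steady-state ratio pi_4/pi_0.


For birth-death process, pi_n/pi_0 = (lambda/mu)^n
= (5/7)^4
= 0.2603

0.2603


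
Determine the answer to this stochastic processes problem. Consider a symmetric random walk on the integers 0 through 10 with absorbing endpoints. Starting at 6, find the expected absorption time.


For symmetric RW on 0,...,N with absorbing barriers, E(i) = i*(N-i)
E(6) = 6 * 4 = 24

24


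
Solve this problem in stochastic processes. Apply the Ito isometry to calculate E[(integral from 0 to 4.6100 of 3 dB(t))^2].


By Ito isometry: E[(int f dB)^2] = int f^2 dt
= 3^2 * 4.6100
= 9 * 4.6100 = 41.4900

41.4900


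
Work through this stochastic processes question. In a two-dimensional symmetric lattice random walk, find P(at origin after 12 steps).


P = C(12,6)^2 / 4^12
= 924^2 / 16777216
= 853776 / 16777216
= 0.0509

0.0509


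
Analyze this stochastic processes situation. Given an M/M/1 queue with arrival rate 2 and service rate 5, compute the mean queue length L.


rho = 2/5 = 0.4000
L = rho/(1-rho)
= 0.4000/0.6000
= 0.6667

0.6667


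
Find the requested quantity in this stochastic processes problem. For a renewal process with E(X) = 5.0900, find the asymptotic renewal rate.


Long-run renewal rate = 1/E(X)
= 1/5.0900
= 0.1965

0.1965


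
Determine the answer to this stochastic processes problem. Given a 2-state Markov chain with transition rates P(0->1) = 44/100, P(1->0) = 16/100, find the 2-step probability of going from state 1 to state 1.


Computing P^2 by matrix multiplication.
P = [[0.5600, 0.4400], [0.1600, 0.8400]]
After raising P to the power 2:
P^2(1,1) = 0.7760

0.7760


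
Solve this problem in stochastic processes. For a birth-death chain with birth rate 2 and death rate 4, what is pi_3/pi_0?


For birth-death process, pi_n/pi_0 = (lambda/mu)^n
= (2/4)^3
= 0.1250

0.1250


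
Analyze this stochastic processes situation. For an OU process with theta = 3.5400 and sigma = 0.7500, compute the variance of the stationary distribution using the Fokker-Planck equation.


Stationary variance = sigma^2 / (2*theta)
= 0.7500^2 / (2*3.5400)
= 0.5625 / 7.0800
= 0.0794

0.0794


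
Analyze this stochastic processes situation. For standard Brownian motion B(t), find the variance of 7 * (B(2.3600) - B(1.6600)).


Var(alpha*(B(t)-B(s))) = alpha^2 * (t-s)
= 7^2 * (2.3600 - 1.6600)
= 49 * 0.7000
= 34.3000

34.3000


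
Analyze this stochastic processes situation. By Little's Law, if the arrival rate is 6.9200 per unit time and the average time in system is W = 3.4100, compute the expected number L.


Little's Law: L = lambda * W
= 6.9200 * 3.4100
= 23.5972

23.5972


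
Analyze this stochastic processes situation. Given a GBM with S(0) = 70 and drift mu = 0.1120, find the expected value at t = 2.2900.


E[S(t)] = S(0) * exp(mu * t)
= 70 * exp(0.1120 * 2.2900)
= 70 * 1.2924
= 90.4661

90.4661


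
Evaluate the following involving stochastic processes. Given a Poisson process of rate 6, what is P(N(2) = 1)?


P(N(t)=k) = (lambda*t)^k * exp(-lambda*t) / k!
lambda*t = 12
= 12^1 * exp(-12) / 1!
= 12 * 6.1442e-06 / 1
= 7.3731e-05

7.3731e-05


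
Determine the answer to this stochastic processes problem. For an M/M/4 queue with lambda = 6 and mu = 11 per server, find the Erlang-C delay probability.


a = lambda/mu = 0.5455
rho = a/c = 0.1364
Erlang-C formula applied:
C(c,a) = 0.0025

0.0025


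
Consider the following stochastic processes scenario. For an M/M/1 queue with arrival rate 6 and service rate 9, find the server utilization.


rho = lambda/mu
= 6/9
= 0.6667

0.6667


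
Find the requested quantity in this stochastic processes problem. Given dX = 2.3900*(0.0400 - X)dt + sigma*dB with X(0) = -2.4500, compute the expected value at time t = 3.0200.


E[X(t)] = mu + (X(0) - mu)*exp(-theta*t)
= 0.0400 + (-2.4500 - 0.0400)*exp(-2.3900*3.0200)
= 0.0400 + -2.4900 * 7.3341e-04
= 0.0382

0.0382


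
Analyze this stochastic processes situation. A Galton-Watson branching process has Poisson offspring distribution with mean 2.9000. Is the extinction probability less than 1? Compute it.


Since mu = 2.9000 > 1, extinction prob q < 1.
Solve s = exp(mu*(s-1)) iteratively.
q = 0.0668

0.0668


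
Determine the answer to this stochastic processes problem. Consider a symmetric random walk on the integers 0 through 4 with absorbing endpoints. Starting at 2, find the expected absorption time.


For symmetric RW on 0,...,N with absorbing barriers, E(i) = i*(N-i)
E(2) = 2 * 2 = 4

4


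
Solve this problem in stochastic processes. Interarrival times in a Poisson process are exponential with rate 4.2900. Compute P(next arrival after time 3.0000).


P(X > t) = exp(-lambda * t)
= exp(-4.2900 * 3.0000)
= exp(-12.8700) = 2.5741e-06

2.5741e-06


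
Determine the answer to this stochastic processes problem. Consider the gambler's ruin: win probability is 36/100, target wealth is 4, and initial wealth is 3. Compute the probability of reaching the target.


Gambler's ruin formula:
r = q/p = 0.6400/0.3600 = 1.7778
P(win) = (1 - r^i)/(1 - r^N)
= (1 - 1.7778^3)/(1 - 1.7778^4)
= 0.5138

0.5138


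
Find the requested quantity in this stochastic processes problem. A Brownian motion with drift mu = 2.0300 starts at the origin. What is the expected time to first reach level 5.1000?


Expected first passage time = a/mu
= 5.1000/2.0300
= 2.5123

2.5123


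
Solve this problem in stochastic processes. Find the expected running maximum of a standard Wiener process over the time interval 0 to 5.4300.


E(max B(s)) = sqrt(2t/pi)
= sqrt(2*5.4300/pi)
= sqrt(3.4568)
= 1.8593

1.8593


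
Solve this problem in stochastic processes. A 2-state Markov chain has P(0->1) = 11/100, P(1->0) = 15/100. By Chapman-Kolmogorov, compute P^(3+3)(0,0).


P^6 = P^3 * P^3
Computing via matrix multiplication of the transition matrix.
Entry (0,0) of P^6 = 0.6464

0.6464


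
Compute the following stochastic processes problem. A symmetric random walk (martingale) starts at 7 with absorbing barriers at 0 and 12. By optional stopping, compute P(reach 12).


By optional stopping theorem: E(M at tau) = M(0) = 7
P(hit 12)*12 + P(hit 0)*0 = 7
P(hit 12) = (7 - 0)/(12 - 0) = 7/12 = 0.5833

0.5833


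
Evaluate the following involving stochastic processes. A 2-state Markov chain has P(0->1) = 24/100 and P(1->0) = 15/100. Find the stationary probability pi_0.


Stationary distribution: pi_0 = p10/(p01+p10), pi_1 = p01/(p01+p10)
p01 = 0.2400, p10 = 0.1500
pi_0 = 0.3846

0.3846


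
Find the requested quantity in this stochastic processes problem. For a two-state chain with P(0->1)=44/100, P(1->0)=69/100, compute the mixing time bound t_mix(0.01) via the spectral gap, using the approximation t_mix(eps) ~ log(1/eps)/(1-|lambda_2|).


lambda_2 = |1 - p01 - p10| = |1 - 0.4400 - 0.6900| = 0.1300
t_mix ~ log(1/eps)/(1 - |lambda_2|)
= log(100)/(1 - 0.1300) = 4.6052/0.8700
= 5.2933

5.2933


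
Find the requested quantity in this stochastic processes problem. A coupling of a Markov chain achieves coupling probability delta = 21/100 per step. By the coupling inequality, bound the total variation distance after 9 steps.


TV distance bound <= (1-delta)^n
= (1 - 0.2100)^9
= 0.7900^9
= 0.1199

0.1199


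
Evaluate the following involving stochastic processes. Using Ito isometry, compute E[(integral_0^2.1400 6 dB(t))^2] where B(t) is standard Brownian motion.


By Ito isometry: E[(int f dB)^2] = int f^2 dt
= 6^2 * 2.1400
= 36 * 2.1400 = 77.0400

77.0400


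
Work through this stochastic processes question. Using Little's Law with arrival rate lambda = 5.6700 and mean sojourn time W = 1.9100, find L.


Little's Law: L = lambda * W
= 5.6700 * 1.9100
= 10.8297

10.8297


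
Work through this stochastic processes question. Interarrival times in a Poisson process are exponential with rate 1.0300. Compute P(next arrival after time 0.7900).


P(X > t) = exp(-lambda * t)
= exp(-1.0300 * 0.7900)
= exp(-0.8137) = 0.4432

0.4432


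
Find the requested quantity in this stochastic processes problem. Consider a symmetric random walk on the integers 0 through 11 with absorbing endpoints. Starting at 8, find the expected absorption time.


For symmetric RW on 0,...,N with absorbing barriers, E(i) = i*(N-i)
E(8) = 8 * 3 = 24

24


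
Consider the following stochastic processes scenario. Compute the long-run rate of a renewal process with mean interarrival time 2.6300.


Long-run renewal rate = 1/E(X)
= 1/2.6300
= 0.3802

0.3802


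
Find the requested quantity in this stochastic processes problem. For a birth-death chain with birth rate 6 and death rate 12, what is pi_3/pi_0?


For birth-death process, pi_n/pi_0 = (lambda/mu)^n
= (6/12)^3
= 0.1250

0.1250


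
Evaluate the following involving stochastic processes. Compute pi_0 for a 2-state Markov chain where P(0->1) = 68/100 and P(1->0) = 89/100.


Stationary distribution: pi_0 = p10/(p01+p10), pi_1 = p01/(p01+p10)
p01 = 0.6800, p10 = 0.8900
pi_0 = 0.5669

0.5669


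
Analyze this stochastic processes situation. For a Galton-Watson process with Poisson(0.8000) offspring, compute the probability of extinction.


Since mu = 0.8000 <= 1, extinction probability = 1.

1.0000


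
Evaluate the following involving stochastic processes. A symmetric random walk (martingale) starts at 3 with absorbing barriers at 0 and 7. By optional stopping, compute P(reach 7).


By optional stopping theorem: E(M at tau) = M(0) = 3
P(hit 7)*7 + P(hit 0)*0 = 3
P(hit 7) = (3 - 0)/(7 - 0) = 3/7 = 0.4286

0.4286


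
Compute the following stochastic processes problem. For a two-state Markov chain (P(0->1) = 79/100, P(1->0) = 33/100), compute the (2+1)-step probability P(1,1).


P^3 = P^2 * P^1
Computing via matrix multiplication of the transition matrix.
Entry (1,1) of P^3 = 0.7048

0.7048


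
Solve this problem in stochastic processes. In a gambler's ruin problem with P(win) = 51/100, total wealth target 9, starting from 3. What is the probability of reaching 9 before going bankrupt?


Gambler's ruin formula:
r = q/p = 0.4900/0.5100 = 0.9608
P(win) = (1 - r^i)/(1 - r^N)
= (1 - 0.9608^3)/(1 - 0.9608^9)
= 0.3740

0.3740


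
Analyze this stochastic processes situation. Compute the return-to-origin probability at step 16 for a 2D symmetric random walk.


P = C(16,8)^2 / 4^16
= 12870^2 / 4294967296
= 165636900 / 4294967296
= 0.0386

0.0386


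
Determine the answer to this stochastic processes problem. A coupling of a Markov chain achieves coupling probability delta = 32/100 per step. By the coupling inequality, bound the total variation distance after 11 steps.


TV distance bound <= (1-delta)^n
= (1 - 0.3200)^11
= 0.6800^11
= 0.0144

0.0144


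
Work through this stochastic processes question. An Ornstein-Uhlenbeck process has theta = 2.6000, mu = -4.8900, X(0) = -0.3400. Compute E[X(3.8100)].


E[X(t)] = mu + (X(0) - mu)*exp(-theta*t)
= -4.8900 + (-0.3400 - -4.8900)*exp(-2.6000*3.8100)
= -4.8900 + 4.5500 * 4.9875e-05
= -4.8898

-4.8898


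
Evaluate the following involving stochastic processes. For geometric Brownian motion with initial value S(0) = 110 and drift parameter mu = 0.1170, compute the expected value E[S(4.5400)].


E[S(t)] = S(0) * exp(mu * t)
= 110 * exp(0.1170 * 4.5400)
= 110 * 1.7009
= 187.1032

187.1032


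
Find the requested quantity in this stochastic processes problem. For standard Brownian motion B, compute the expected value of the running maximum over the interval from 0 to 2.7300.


E(max B(s)) = sqrt(2t/pi)
= sqrt(2*2.7300/pi)
= sqrt(1.7380)
= 1.3183

1.3183


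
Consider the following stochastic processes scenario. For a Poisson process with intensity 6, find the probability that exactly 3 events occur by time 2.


P(N(t)=k) = (lambda*t)^k * exp(-lambda*t) / k!
lambda*t = 12
= 12^3 * exp(-12) / 3!
= 1728 * 6.1442e-06 / 6
= 0.0018

0.0018


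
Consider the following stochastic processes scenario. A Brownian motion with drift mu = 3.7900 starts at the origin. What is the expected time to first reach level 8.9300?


Expected first passage time = a/mu
= 8.9300/3.7900
= 2.3562

2.3562


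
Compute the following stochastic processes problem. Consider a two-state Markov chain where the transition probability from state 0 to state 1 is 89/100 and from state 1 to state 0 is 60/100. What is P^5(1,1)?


Computing P^5 by matrix multiplication.
P = [[0.1100, 0.8900], [0.6000, 0.4000]]
After raising P to the power 5:
P^5(1,1) = 0.5859

0.5859


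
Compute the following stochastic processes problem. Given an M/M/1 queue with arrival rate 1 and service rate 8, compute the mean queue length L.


rho = 1/8 = 0.1250
L = rho/(1-rho)
= 0.1250/0.8750
= 0.1429

0.1429


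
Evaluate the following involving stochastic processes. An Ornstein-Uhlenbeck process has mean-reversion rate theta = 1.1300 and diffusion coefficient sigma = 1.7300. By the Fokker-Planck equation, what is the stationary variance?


Stationary variance = sigma^2 / (2*theta)
= 1.7300^2 / (2*1.1300)
= 2.9929 / 2.2600
= 1.3243

1.3243


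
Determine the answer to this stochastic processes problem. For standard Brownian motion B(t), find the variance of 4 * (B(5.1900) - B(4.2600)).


Var(alpha*(B(t)-B(s))) = alpha^2 * (t-s)
= 4^2 * (5.1900 - 4.2600)
= 16 * 0.9300
= 14.8800

14.8800


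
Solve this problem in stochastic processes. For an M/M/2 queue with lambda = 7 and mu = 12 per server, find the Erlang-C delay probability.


a = lambda/mu = 0.5833
rho = a/c = 0.2917
Erlang-C formula applied:
C(c,a) = 0.1317

0.1317


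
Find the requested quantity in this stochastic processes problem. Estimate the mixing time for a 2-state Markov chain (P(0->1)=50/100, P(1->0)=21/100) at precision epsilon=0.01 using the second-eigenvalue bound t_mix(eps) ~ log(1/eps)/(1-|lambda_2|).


lambda_2 = |1 - p01 - p10| = |1 - 0.5000 - 0.2100| = 0.2900
t_mix ~ log(1/eps)/(1 - |lambda_2|)
= log(100)/(1 - 0.2900) = 4.6052/0.7100
= 6.4862

6.4862


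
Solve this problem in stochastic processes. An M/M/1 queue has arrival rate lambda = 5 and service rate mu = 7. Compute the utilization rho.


rho = lambda/mu
= 5/7
= 0.7143

0.7143


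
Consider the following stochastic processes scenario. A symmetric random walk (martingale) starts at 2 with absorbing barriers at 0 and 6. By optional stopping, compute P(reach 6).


By optional stopping theorem: E(M at tau) = M(0) = 2
P(hit 6)*6 + P(hit 0)*0 = 2
P(hit 6) = (2 - 0)/(6 - 0) = 1/3 = 0.3333

0.3333


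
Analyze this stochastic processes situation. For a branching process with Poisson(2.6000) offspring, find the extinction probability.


Since mu = 2.6000 > 1, extinction prob q < 1.
Solve s = exp(mu*(s-1)) iteratively.
q = 0.0951

0.0951


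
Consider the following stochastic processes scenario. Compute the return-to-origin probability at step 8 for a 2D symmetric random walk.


P = C(8,4)^2 / 4^8
= 70^2 / 65536
= 4900 / 65536
= 0.0748

0.0748


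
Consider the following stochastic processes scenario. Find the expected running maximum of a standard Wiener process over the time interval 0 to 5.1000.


E(max B(s)) = sqrt(2t/pi)
= sqrt(2*5.1000/pi)
= sqrt(3.2468)
= 1.8019

1.8019


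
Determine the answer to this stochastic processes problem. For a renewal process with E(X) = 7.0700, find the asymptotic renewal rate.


Long-run renewal rate = 1/E(X)
= 1/7.0700
= 0.1414

0.1414


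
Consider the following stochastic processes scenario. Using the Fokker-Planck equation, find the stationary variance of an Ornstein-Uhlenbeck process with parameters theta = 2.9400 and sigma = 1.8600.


Stationary variance = sigma^2 / (2*theta)
= 1.8600^2 / (2*2.9400)
= 3.4596 / 5.8800
= 0.5884

0.5884


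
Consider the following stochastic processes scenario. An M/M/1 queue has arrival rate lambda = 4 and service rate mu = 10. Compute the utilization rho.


rho = lambda/mu
= 4/10
= 0.4000

0.4000


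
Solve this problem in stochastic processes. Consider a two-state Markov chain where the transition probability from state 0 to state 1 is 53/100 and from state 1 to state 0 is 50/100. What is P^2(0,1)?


Computing P^2 by matrix multiplication.
P = [[0.4700, 0.5300], [0.5000, 0.5000]]
After raising P to the power 2:
P^2(0,1) = 0.5141

0.5141


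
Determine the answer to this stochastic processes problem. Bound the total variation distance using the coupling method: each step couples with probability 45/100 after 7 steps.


TV distance bound <= (1-delta)^n
= (1 - 0.4500)^7
= 0.5500^7
= 0.0152

0.0152


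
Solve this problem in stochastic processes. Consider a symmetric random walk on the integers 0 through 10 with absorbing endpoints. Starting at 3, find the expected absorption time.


For symmetric RW on 0,...,N with absorbing barriers, E(i) = i*(N-i)
E(3) = 3 * 7 = 21

21


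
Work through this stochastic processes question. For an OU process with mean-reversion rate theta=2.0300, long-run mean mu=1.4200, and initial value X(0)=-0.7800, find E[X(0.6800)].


E[X(t)] = mu + (X(0) - mu)*exp(-theta*t)
= 1.4200 + (-0.7800 - 1.4200)*exp(-2.0300*0.6800)
= 1.4200 + -2.2000 * 0.2515
= 0.8667

0.8667


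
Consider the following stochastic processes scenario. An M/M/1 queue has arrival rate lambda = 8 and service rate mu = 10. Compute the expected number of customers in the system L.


rho = 8/10 = 0.8000
L = rho/(1-rho)
= 0.8000/0.2000
= 4.0000

4.0000


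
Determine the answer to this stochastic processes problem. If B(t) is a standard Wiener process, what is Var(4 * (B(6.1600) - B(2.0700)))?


Var(alpha*(B(t)-B(s))) = alpha^2 * (t-s)
= 4^2 * (6.1600 - 2.0700)
= 16 * 4.0900
= 65.4400

65.4400


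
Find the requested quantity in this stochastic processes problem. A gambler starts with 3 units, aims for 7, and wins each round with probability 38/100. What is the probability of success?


Gambler's ruin formula:
r = q/p = 0.6200/0.3800 = 1.6316
P(win) = (1 - r^i)/(1 - r^N)
= (1 - 1.6316^3)/(1 - 1.6316^7)
= 0.1123

0.1123


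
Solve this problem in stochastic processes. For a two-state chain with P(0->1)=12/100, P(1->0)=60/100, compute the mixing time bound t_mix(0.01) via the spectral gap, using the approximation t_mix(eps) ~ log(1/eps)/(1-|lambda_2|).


lambda_2 = |1 - p01 - p10| = |1 - 0.1200 - 0.6000| = 0.2800
t_mix ~ log(1/eps)/(1 - |lambda_2|)
= log(100)/(1 - 0.2800) = 4.6052/0.7200
= 6.3961

6.3961


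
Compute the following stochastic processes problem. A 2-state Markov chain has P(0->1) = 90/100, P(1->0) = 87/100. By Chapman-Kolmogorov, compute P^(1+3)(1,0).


P^4 = P^1 * P^3
Computing via matrix multiplication of the transition matrix.
Entry (1,0) of P^4 = 0.3187

0.3187


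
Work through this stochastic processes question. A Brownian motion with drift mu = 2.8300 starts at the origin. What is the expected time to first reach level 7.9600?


Expected first passage time = a/mu
= 7.9600/2.8300
= 2.8127

2.8127


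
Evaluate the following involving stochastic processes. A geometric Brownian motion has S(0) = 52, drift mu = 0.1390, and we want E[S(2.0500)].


E[S(t)] = S(0) * exp(mu * t)
= 52 * exp(0.1390 * 2.0500)
= 52 * 1.3297
= 69.1442

69.1442


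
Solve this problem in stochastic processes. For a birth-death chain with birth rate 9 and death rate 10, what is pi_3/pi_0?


For birth-death process, pi_n/pi_0 = (lambda/mu)^n
= (9/10)^3
= 0.7290

0.7290


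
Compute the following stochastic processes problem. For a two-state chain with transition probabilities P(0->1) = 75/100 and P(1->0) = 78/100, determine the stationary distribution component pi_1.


Stationary distribution: pi_0 = p10/(p01+p10), pi_1 = p01/(p01+p10)
p01 = 0.7500, p10 = 0.7800
pi_1 = 0.4902

0.4902


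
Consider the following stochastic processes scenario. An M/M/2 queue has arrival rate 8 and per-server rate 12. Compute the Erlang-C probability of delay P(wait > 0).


a = lambda/mu = 0.6667
rho = a/c = 0.3333
Erlang-C formula applied:
C(c,a) = 0.1667

0.1667


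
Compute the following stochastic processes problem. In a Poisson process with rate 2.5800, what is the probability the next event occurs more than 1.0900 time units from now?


P(X > t) = exp(-lambda * t)
= exp(-2.5800 * 1.0900)
= exp(-2.8122) = 0.0601

0.0601


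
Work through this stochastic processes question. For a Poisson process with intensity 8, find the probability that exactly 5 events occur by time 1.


P(N(t)=k) = (lambda*t)^k * exp(-lambda*t) / k!
lambda*t = 8
= 8^5 * exp(-8) / 5!
= 32768 * 3.3546e-04 / 120
= 0.0916

0.0916


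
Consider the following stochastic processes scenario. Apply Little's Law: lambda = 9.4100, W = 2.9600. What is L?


Little's Law: L = lambda * W
= 9.4100 * 2.9600
= 27.8536

27.8536


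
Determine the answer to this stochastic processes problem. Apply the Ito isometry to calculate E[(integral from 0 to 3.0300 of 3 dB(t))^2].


By Ito isometry: E[(int f dB)^2] = int f^2 dt
= 3^2 * 3.0300
= 9 * 3.0300 = 27.2700

27.2700


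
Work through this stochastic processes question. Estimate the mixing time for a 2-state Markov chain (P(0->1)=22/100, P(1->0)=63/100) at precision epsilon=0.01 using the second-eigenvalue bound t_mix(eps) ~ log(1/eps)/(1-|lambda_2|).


lambda_2 = |1 - p01 - p10| = |1 - 0.2200 - 0.6300| = 0.1500
t_mix ~ log(1/eps)/(1 - |lambda_2|)
= log(100)/(1 - 0.1500) = 4.6052/0.8500
= 5.4178

5.4178


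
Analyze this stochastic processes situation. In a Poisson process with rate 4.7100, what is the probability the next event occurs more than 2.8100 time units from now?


P(X > t) = exp(-lambda * t)
= exp(-4.7100 * 2.8100)
= exp(-13.2351) = 1.7868e-06

1.7868e-06


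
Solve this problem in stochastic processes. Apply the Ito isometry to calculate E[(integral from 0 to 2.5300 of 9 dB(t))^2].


By Ito isometry: E[(int f dB)^2] = int f^2 dt
= 9^2 * 2.5300
= 81 * 2.5300 = 204.9300

204.9300


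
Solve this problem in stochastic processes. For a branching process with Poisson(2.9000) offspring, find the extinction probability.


Since mu = 2.9000 > 1, extinction prob q < 1.
Solve s = exp(mu*(s-1)) iteratively.
q = 0.0668

0.0668


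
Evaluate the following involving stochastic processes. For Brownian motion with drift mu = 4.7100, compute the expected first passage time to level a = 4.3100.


Expected first passage time = a/mu
= 4.3100/4.7100
= 0.9151

0.9151


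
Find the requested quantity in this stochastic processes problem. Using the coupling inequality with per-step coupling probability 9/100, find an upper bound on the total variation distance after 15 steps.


TV distance bound <= (1-delta)^n
= (1 - 0.0900)^15
= 0.9100^15
= 0.2430

0.2430


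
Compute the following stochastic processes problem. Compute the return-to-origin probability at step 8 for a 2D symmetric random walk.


P = C(8,4)^2 / 4^8
= 70^2 / 65536
= 4900 / 65536
= 0.0748

0.0748


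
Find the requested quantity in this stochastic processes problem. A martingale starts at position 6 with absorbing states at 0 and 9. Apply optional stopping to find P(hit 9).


By optional stopping theorem: E(M at tau) = M(0) = 6
P(hit 9)*9 + P(hit 0)*0 = 6
P(hit 9) = (6 - 0)/(9 - 0) = 2/3 = 0.6667

0.6667


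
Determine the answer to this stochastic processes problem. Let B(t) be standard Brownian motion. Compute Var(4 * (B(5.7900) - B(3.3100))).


Var(alpha*(B(t)-B(s))) = alpha^2 * (t-s)
= 4^2 * (5.7900 - 3.3100)
= 16 * 2.4800
= 39.6800

39.6800


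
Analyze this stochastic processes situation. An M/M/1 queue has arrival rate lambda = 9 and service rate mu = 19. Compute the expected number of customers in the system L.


rho = 9/19 = 0.4737
L = rho/(1-rho)
= 0.4737/0.5263
= 0.9000

0.9000


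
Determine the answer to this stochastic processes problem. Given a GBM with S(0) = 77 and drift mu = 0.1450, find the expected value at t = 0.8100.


E[S(t)] = S(0) * exp(mu * t)
= 77 * exp(0.1450 * 0.8100)
= 77 * 1.1246
= 86.5962

86.5962


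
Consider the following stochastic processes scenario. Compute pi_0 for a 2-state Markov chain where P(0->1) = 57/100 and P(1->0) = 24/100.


Stationary distribution: pi_0 = p10/(p01+p10), pi_1 = p01/(p01+p10)
p01 = 0.5700, p10 = 0.2400
pi_0 = 0.2963

0.2963


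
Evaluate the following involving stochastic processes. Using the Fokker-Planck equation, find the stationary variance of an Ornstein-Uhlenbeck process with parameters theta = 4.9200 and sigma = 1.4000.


Stationary variance = sigma^2 / (2*theta)
= 1.4000^2 / (2*4.9200)
= 1.9600 / 9.8400
= 0.1992

0.1992


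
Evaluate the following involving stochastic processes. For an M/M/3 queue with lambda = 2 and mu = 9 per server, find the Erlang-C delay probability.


a = lambda/mu = 0.2222
rho = a/c = 0.0741
Erlang-C formula applied:
C(c,a) = 0.0016

0.0016


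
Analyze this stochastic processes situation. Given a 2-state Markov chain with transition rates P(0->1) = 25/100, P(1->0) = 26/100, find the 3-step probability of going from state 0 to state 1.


Computing P^3 by matrix multiplication.
P = [[0.7500, 0.2500], [0.2600, 0.7400]]
After raising P to the power 3:
P^3(0,1) = 0.4325

0.4325


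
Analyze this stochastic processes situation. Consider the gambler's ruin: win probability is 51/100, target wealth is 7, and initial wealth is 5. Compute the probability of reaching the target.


Gambler's ruin formula:
r = q/p = 0.4900/0.5100 = 0.9608
P(win) = (1 - r^i)/(1 - r^N)
= (1 - 0.9608^5)/(1 - 0.9608^7)
= 0.7423

0.7423


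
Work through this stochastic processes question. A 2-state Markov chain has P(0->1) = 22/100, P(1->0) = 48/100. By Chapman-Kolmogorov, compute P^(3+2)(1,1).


P^5 = P^3 * P^2
Computing via matrix multiplication of the transition matrix.
Entry (1,1) of P^5 = 0.3160

0.3160


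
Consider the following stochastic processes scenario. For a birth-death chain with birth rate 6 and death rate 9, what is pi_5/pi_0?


For birth-death process, pi_n/pi_0 = (lambda/mu)^n
= (6/9)^5
= 0.1317

0.1317


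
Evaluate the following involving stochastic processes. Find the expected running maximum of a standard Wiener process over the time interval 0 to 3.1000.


E(max B(s)) = sqrt(2t/pi)
= sqrt(2*3.1000/pi)
= sqrt(1.9735)
= 1.4048

1.4048


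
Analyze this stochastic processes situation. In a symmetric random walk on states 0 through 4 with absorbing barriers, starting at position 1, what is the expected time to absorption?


For symmetric RW on 0,...,N with absorbing barriers, E(i) = i*(N-i)
E(1) = 1 * 3 = 3

3


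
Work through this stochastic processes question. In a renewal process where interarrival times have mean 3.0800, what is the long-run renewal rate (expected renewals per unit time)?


Long-run renewal rate = 1/E(X)
= 1/3.0800
= 0.3247

0.3247


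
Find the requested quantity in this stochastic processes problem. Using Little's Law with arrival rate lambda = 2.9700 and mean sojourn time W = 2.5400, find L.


Little's Law: L = lambda * W
= 2.9700 * 2.5400
= 7.5438

7.5438


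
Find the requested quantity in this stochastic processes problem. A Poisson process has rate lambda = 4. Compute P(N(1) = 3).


P(N(t)=k) = (lambda*t)^k * exp(-lambda*t) / k!
lambda*t = 4
= 4^3 * exp(-4) / 3!
= 64 * 0.0183 / 6
= 0.1954

0.1954


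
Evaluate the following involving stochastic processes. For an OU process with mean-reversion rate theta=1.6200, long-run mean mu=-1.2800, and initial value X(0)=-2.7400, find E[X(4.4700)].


E[X(t)] = mu + (X(0) - mu)*exp(-theta*t)
= -1.2800 + (-2.7400 - -1.2800)*exp(-1.6200*4.4700)
= -1.2800 + -1.4600 * 7.1631e-04
= -1.2810

-1.2810


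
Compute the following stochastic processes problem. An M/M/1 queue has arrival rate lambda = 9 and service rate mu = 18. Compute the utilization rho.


rho = lambda/mu
= 9/18
= 0.5000

0.5000


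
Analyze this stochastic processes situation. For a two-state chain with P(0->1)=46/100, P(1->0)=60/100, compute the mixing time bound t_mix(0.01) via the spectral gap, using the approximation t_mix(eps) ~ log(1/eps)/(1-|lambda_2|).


lambda_2 = |1 - p01 - p10| = |1 - 0.4600 - 0.6000| = 0.0600
t_mix ~ log(1/eps)/(1 - |lambda_2|)
= log(100)/(1 - 0.0600) = 4.6052/0.9400
= 4.8991

4.8991


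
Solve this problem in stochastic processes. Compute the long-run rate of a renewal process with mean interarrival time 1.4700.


Long-run renewal rate = 1/E(X)
= 1/1.4700
= 0.6803

0.6803


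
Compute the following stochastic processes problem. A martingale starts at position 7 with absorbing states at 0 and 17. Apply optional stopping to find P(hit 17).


By optional stopping theorem: E(M at tau) = M(0) = 7
P(hit 17)*17 + P(hit 0)*0 = 7
P(hit 17) = (7 - 0)/(17 - 0) = 7/17 = 0.4118

0.4118


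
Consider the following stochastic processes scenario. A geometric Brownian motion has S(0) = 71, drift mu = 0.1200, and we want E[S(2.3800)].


E[S(t)] = S(0) * exp(mu * t)
= 71 * exp(0.1200 * 2.3800)
= 71 * 1.3306
= 94.4698

94.4698


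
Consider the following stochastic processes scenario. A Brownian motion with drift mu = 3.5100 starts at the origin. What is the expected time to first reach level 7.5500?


Expected first passage time = a/mu
= 7.5500/3.5100
= 2.1510

2.1510


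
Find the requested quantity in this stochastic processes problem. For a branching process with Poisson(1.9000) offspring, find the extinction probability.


Since mu = 1.9000 > 1, extinction prob q < 1.
Solve s = exp(mu*(s-1)) iteratively.
q = 0.2328

0.2328


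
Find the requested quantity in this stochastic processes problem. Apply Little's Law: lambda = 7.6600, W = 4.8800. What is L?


Little's Law: L = lambda * W
= 7.6600 * 4.8800
= 37.3808

37.3808


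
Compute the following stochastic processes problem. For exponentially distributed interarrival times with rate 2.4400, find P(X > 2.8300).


P(X > t) = exp(-lambda * t)
= exp(-2.4400 * 2.8300)
= exp(-6.9052) = 0.0010

0.0010


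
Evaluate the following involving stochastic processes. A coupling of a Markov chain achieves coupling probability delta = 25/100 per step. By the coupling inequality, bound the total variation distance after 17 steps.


TV distance bound <= (1-delta)^n
= (1 - 0.2500)^17
= 0.7500^17
= 0.0075

0.0075


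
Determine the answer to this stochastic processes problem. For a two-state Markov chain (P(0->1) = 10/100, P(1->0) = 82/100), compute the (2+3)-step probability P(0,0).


P^5 = P^2 * P^3
Computing via matrix multiplication of the transition matrix.
Entry (0,0) of P^5 = 0.8913

0.8913


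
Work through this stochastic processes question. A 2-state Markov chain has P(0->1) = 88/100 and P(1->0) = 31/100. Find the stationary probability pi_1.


Stationary distribution: pi_0 = p10/(p01+p10), pi_1 = p01/(p01+p10)
p01 = 0.8800, p10 = 0.3100
pi_1 = 0.7395

0.7395


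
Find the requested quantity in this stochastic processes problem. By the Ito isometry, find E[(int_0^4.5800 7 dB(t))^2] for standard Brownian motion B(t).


By Ito isometry: E[(int f dB)^2] = int f^2 dt
= 7^2 * 4.5800
= 49 * 4.5800 = 224.4200

224.4200


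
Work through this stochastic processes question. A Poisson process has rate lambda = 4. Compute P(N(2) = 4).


P(N(t)=k) = (lambda*t)^k * exp(-lambda*t) / k!
lambda*t = 8
= 8^4 * exp(-8) / 4!
= 4096 * 3.3546e-04 / 24
= 0.0573

0.0573


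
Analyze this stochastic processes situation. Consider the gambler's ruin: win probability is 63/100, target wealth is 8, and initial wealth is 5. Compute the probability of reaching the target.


Gambler's ruin formula:
r = q/p = 0.3700/0.6300 = 0.5873
P(win) = (1 - r^i)/(1 - r^N)
= (1 - 0.5873^5)/(1 - 0.5873^8)
= 0.9435

0.9435


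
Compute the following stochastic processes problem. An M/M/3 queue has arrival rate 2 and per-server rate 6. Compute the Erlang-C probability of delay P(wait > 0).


a = lambda/mu = 0.3333
rho = a/c = 0.1111
Erlang-C formula applied:
C(c,a) = 0.0050

0.0050


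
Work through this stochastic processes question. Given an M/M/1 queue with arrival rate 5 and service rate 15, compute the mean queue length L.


rho = 5/15 = 0.3333
L = rho/(1-rho)
= 0.3333/0.6667
= 0.5000

0.5000


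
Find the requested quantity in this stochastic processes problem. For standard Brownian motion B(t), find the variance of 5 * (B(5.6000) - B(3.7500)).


Var(alpha*(B(t)-B(s))) = alpha^2 * (t-s)
= 5^2 * (5.6000 - 3.7500)
= 25 * 1.8500
= 46.2500

46.2500


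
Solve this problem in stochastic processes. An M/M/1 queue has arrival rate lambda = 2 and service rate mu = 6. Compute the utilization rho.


rho = lambda/mu
= 2/6
= 0.3333

0.3333


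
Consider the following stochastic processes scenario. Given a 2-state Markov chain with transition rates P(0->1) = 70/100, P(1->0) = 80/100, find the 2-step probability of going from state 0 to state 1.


Computing P^2 by matrix multiplication.
P = [[0.3000, 0.7000], [0.8000, 0.2000]]
After raising P to the power 2:
P^2(0,1) = 0.3500

0.3500


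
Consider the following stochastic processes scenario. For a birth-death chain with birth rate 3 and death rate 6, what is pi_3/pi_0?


For birth-death process, pi_n/pi_0 = (lambda/mu)^n
= (3/6)^3
= 0.1250

0.1250


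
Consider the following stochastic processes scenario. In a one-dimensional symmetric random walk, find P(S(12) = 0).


P(S(12) = 0) = C(12,6) / 4^6
= 924 / 4096
= 0.2256

0.2256


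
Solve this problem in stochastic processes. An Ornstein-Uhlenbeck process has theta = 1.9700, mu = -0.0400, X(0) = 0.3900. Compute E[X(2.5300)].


E[X(t)] = mu + (X(0) - mu)*exp(-theta*t)
= -0.0400 + (0.3900 - -0.0400)*exp(-1.9700*2.5300)
= -0.0400 + 0.4300 * 0.0068
= -0.0371

-0.0371


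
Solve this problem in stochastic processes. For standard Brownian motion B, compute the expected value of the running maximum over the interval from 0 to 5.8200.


E(max B(s)) = sqrt(2t/pi)
= sqrt(2*5.8200/pi)
= sqrt(3.7051)
= 1.9249

1.9249


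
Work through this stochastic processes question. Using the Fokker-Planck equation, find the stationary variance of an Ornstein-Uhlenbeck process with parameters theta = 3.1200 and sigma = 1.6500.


Stationary variance = sigma^2 / (2*theta)
= 1.6500^2 / (2*3.1200)
= 2.7225 / 6.2400
= 0.4363

0.4363


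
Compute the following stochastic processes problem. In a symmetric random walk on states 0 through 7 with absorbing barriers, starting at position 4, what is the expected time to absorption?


For symmetric RW on 0,...,N with absorbing barriers, E(i) = i*(N-i)
E(4) = 4 * 3 = 12

12


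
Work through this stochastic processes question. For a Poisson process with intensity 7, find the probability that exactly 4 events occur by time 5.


P(N(t)=k) = (lambda*t)^k * exp(-lambda*t) / k!
lambda*t = 35
= 35^4 * exp(-35) / 4!
= 1500625 * 6.3051e-16 / 24
= 3.9423e-11

3.9423e-11


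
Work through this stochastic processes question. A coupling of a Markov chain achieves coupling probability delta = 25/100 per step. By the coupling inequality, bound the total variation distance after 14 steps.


TV distance bound <= (1-delta)^n
= (1 - 0.2500)^14
= 0.7500^14
= 0.0178

0.0178


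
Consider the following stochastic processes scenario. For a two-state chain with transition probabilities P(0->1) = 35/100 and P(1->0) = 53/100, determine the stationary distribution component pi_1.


Stationary distribution: pi_0 = p10/(p01+p10), pi_1 = p01/(p01+p10)
p01 = 0.3500, p10 = 0.5300
pi_1 = 0.3977

0.3977
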